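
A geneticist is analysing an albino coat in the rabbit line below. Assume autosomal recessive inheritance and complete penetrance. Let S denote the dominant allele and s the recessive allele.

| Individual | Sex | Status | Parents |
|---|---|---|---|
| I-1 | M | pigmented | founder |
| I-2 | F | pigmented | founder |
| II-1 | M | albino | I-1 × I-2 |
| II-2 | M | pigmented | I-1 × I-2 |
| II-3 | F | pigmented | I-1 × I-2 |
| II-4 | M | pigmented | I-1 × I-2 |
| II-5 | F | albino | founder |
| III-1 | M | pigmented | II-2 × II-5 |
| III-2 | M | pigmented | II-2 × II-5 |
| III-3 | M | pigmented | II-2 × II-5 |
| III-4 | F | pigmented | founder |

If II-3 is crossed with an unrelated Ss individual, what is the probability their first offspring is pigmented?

5/6

I-1 is pigmented so carries S and passed s to II-1 (ss), so I-1 is Ss.
I-2 is pigmented so carries S and passed s to II-1 (ss), so I-2 is Ss.
II-3 is a pigmented offspring of I-1 (Ss) × I-2 (Ss), whose cross gives 1/4 SS : 1/2 Ss : 1/4 ss; conditioning on being pigmented, II-3 is SS with probability 1/3, Ss with probability 2/3.
Summing over parental genotype combinations, P(offspring is pigmented) = 1/3·1 + 2/3·3/4 = 5/6.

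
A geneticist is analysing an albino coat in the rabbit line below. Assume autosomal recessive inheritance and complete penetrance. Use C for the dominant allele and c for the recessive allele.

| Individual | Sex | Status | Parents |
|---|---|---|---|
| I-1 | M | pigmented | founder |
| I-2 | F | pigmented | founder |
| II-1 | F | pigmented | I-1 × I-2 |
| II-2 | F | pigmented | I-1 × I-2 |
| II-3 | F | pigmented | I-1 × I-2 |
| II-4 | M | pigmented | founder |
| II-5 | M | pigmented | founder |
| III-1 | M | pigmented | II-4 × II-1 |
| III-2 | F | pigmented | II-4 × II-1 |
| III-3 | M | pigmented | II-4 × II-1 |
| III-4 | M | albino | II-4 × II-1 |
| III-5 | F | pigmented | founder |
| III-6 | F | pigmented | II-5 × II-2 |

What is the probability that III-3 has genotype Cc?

2/3

II-4 is pigmented so carries C and passed c to III-4 (cc), so II-4 is Cc.
II-1 is pigmented so carries C and passed c to III-4 (cc), so II-1 is Cc.
Their cross gives offspring ratios 1/4 CC : 1/2 Cc : 1/4 cc. Conditioning on III-3 being pigmented, P(Cc) = 1/2 / 3/4 = 2/3.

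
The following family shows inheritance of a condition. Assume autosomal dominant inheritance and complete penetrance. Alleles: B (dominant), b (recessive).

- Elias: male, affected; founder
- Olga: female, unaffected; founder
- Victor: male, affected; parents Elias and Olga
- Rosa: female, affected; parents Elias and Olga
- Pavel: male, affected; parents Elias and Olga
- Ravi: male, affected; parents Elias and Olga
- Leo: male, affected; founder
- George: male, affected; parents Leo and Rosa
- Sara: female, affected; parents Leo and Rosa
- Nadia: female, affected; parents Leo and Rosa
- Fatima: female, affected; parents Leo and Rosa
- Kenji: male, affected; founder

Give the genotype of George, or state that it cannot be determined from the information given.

George's phenotype allows BB or Bb, and no parent or child forces a single allele at both positions; consistent genotype assignments exist with George as BB or Bb.

cannot be determined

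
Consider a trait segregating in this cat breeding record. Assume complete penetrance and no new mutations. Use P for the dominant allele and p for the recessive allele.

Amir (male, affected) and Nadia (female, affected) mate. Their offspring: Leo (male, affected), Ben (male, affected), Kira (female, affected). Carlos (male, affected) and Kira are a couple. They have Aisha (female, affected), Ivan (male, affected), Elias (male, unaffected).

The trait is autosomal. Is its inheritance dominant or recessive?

dominant

Carlos and Kira are both affected yet have an unaffected child Elias. Under a recessive model two affected parents are homozygous and every child would be affected, so the trait cannot be recessive.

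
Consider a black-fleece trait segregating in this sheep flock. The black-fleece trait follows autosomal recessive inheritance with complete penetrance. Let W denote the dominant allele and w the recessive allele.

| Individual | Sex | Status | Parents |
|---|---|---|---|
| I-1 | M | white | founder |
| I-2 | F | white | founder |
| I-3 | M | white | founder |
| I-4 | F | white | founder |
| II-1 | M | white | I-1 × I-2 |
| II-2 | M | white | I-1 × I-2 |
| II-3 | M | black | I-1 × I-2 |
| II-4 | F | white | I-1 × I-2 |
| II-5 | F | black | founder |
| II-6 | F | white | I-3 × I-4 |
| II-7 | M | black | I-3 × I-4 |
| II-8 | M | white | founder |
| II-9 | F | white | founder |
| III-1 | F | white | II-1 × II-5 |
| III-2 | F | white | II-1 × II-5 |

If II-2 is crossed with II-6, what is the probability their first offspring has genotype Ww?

I-1 is white so carries W and passed w to II-3 (ww), so I-1 is Ww.
I-2 is white so carries W and passed w to II-3 (ww), so I-2 is Ww.
II-2 is a white offspring of I-1 (Ww) × I-2 (Ww), whose cross gives 1/4 WW : 1/2 Ww : 1/4 ww; conditioning on being white, II-2 is WW with probability 1/3, Ww with probability 2/3.
I-3 is white so carries W and passed w to II-7 (ww), so I-3 is Ww.
I-4 is white so carries W and passed w to II-7 (ww), so I-4 is Ww.
II-6 is a white offspring of I-3 (Ww) × I-4 (Ww), whose cross gives 1/4 WW : 1/2 Ww : 1/4 ww; conditioning on being white, II-6 is WW with probability 1/3, Ww with probability 2/3.
Summing over parental genotype combinations, P(offspring has genotype Ww) = 2/9·1/2 + 2/9·1/2 + 4/9·1/2 = 4/9.

4/9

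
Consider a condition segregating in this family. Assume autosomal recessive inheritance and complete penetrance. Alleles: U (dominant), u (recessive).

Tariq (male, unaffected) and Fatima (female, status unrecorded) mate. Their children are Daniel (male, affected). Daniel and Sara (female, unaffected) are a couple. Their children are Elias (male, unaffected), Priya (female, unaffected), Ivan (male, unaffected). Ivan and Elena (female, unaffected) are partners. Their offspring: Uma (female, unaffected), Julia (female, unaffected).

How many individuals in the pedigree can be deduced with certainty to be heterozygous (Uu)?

Obligate heterozygotes: Tariq is unaffected so carries U and passed u to Daniel (uu), so Tariq is Uu; Elias is unaffected so carries U and received u from Daniel (uu), so Elias is Uu; Priya is unaffected so carries U and received u from Daniel (uu), so Priya is Uu; Ivan is unaffected so carries U and received u from Daniel (uu), so Ivan is Uu.
Every other individual is either homozygous by phenotype or has at least one consistent homozygous assignment, so the count is 4.

4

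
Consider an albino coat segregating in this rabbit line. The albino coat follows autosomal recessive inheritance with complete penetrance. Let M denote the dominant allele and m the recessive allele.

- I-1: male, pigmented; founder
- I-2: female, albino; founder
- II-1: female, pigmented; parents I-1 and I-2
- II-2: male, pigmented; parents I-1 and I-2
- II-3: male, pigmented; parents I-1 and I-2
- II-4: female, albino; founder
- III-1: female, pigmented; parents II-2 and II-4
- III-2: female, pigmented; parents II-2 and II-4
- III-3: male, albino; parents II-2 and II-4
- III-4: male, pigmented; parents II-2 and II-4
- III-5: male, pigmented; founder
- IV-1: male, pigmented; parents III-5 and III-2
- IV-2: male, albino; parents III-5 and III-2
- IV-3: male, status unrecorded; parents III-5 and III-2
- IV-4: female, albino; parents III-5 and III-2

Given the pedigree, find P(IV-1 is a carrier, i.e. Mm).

2/3

III-5 is pigmented so carries M and passed m to IV-2 (mm), so III-5 is Mm.
III-2 is pigmented so carries M and received m from II-4 (mm), so III-2 is Mm.
Their cross gives offspring ratios 1/4 MM : 1/2 Mm : 1/4 mm. Conditioning on IV-1 being pigmented, P(Mm) = 1/2 / 3/4 = 2/3.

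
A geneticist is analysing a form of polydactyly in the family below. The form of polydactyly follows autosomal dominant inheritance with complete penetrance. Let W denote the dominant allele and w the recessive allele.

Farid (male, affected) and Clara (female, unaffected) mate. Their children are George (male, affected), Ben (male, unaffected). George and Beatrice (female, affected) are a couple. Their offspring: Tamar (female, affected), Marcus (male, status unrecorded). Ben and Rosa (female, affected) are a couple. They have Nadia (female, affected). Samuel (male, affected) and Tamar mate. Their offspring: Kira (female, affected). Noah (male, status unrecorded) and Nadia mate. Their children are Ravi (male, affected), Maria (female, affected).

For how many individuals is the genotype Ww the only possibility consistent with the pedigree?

3

Obligate heterozygotes: Farid is affected so carries W and passed w to Ben (ww), so Farid is Ww; George is affected so carries W and received w from Clara (ww), so George is Ww; Nadia is affected so carries W and received w from Ben (ww), so Nadia is Ww.
Every other individual is either homozygous by phenotype or has at least one consistent homozygous assignment, so the count is 3.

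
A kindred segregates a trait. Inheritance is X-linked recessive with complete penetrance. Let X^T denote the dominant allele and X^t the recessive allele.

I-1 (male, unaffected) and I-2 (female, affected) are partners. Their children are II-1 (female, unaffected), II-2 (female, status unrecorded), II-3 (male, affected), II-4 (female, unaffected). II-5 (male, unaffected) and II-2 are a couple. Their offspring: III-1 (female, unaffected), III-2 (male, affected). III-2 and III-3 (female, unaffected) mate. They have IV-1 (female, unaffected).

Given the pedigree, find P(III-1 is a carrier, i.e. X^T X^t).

II-5 is unaffected, so II-5 is X^T Y.
II-2 received T from I-1 (X^T Y) and received t from I-2 (X^t X^t), so II-2 is X^T X^t.
Their cross gives offspring ratios 1/2 X^T X^T : 1/2 X^T X^t. Conditioning on III-1 being unaffected, P(X^T X^t) = 1/2 / 1 = 1/2.

1/2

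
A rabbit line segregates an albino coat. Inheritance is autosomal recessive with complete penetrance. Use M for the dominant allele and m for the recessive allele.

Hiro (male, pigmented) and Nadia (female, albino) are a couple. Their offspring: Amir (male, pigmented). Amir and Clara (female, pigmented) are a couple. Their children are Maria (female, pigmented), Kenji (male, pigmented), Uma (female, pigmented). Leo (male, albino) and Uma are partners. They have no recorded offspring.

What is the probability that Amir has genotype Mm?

1

Amir is pigmented so carries M and received m from Nadia (mm), so Amir is Mm, giving P(Mm) = 1.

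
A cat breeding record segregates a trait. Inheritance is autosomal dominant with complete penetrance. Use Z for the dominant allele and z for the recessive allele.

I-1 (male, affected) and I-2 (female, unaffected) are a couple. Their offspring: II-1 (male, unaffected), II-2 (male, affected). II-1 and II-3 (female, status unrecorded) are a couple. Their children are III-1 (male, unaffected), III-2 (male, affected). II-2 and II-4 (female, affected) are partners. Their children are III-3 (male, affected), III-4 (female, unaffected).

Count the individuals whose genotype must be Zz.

Obligate heterozygotes: I-1 is affected so carries Z and passed z to II-1 (zz), so I-1 is Zz; II-2 is affected so carries Z and received z from I-2 (zz), so II-2 is Zz; II-3 passed Z to III-2 (Zz, whose z came from II-1) and passed z to III-1 (zz), so II-3 is Zz; II-4 is affected so carries Z and passed z to III-4 (zz), so II-4 is Zz; III-2 is affected so carries Z and received z from II-1 (zz), so III-2 is Zz.
Every other individual is either homozygous by phenotype or has at least one consistent homozygous assignment, so the count is 5.

5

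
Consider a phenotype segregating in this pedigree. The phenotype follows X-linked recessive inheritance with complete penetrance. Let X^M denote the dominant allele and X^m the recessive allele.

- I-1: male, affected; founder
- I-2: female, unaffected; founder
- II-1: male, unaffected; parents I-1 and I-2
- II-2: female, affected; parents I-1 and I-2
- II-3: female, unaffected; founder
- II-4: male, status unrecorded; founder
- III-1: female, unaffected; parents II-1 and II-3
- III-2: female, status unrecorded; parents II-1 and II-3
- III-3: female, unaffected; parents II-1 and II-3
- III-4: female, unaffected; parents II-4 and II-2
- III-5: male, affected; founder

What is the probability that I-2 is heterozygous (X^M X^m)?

I-2 is unaffected so carries M and passed m to II-2 (X^m X^m), so I-2 is X^M X^m, giving P(X^M X^m) = 1.

1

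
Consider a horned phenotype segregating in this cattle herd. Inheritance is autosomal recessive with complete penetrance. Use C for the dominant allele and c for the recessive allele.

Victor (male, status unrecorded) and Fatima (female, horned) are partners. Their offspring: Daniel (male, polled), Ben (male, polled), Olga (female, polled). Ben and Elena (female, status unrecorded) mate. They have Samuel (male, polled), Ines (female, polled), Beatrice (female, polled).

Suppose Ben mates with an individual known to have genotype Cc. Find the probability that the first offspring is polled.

3/4

Ben is polled so carries C and received c from Fatima (cc), so Ben is Cc.
The cross gives 1/4 CC : 1/2 Cc : 1/4 cc, so P(offspring is polled) = 3/4.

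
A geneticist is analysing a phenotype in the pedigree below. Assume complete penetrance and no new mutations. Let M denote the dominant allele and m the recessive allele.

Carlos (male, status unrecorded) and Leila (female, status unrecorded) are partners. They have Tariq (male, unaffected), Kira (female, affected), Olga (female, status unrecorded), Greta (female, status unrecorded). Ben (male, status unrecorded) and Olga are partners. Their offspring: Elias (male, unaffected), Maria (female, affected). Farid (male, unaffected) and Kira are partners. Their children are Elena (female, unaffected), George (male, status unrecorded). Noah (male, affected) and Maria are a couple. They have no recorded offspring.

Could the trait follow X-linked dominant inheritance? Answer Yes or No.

Yes

A consistent assignment under X-linked dominant exists: Carlos X^M Y, Leila X^M X^m, Tariq X^m Y, Kira X^M X^m, Olga X^M X^m, Greta X^M X^M, Ben X^M Y, Farid X^m Y, Elias X^m Y, Maria X^M X^M, Noah X^M Y, Elena X^m X^m, George X^M Y.
In this assignment every recorded phenotype matches its genotype and every non-founder's genotype is obtainable from its parents' genotypes, so the pedigree is consistent.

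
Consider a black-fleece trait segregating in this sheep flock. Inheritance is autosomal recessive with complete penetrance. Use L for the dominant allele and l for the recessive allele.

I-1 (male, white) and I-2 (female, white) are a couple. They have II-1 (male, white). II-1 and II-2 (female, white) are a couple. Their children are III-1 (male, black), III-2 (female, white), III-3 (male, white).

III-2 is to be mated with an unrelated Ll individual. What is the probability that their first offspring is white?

5/6

II-1 is white so carries L and passed l to III-1 (ll), so II-1 is Ll.
II-2 is white so carries L and passed l to III-1 (ll), so II-2 is Ll.
III-2 is a white offspring of II-1 (Ll) × II-2 (Ll), whose cross gives 1/4 LL : 1/2 Ll : 1/4 ll; conditioning on being white, III-2 is LL with probability 1/3, Ll with probability 2/3.
Summing over parental genotype combinations, P(offspring is white) = 1/3·1 + 2/3·3/4 = 5/6.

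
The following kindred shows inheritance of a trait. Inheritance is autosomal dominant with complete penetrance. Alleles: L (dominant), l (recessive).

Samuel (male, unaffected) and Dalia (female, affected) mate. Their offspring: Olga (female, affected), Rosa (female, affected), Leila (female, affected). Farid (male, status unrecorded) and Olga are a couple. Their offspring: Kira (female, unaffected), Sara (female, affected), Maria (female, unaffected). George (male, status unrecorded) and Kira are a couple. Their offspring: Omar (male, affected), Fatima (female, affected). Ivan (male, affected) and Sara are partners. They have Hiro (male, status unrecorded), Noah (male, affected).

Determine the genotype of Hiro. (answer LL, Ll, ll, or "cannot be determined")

Hiro's phenotype is unrecorded, and no parent or child forces a single allele at both positions; consistent genotype assignments exist with Hiro as LL or Ll or ll.

cannot be determined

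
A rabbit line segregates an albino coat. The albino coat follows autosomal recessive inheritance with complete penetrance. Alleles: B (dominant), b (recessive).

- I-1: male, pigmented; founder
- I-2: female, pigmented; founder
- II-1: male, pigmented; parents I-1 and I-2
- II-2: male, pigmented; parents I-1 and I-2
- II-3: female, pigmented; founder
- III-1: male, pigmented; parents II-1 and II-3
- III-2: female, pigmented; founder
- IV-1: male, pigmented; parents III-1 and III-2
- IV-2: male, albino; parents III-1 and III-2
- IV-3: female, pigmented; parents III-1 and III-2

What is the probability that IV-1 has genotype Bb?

2/3

III-1 is pigmented so carries B and passed b to IV-2 (bb), so III-1 is Bb.
III-2 is pigmented so carries B and passed b to IV-2 (bb), so III-2 is Bb.
Their cross gives offspring ratios 1/4 BB : 1/2 Bb : 1/4 bb. Conditioning on IV-1 being pigmented, P(Bb) = 1/2 / 3/4 = 2/3.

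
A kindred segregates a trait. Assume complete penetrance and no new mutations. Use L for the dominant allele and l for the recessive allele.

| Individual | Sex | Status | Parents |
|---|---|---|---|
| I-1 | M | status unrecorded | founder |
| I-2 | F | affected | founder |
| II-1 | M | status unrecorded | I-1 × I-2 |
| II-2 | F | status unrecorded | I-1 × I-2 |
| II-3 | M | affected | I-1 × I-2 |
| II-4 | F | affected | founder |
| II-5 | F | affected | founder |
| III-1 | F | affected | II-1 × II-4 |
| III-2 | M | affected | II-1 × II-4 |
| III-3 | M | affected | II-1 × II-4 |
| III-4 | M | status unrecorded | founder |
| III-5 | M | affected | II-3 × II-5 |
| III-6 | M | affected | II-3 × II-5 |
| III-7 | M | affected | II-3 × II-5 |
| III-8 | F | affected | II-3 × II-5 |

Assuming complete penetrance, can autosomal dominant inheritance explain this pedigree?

Yes

A consistent assignment under autosomal dominant exists: I-1 LL, I-2 LL, II-1 LL, II-2 LL, II-3 LL, II-4 LL, II-5 LL, III-1 LL, III-2 LL, III-3 LL, III-4 LL, III-5 LL, III-6 LL, III-7 LL, III-8 LL.
In this assignment every recorded phenotype matches its genotype and every non-founder's genotype is obtainable from its parents' genotypes, so the pedigree is consistent.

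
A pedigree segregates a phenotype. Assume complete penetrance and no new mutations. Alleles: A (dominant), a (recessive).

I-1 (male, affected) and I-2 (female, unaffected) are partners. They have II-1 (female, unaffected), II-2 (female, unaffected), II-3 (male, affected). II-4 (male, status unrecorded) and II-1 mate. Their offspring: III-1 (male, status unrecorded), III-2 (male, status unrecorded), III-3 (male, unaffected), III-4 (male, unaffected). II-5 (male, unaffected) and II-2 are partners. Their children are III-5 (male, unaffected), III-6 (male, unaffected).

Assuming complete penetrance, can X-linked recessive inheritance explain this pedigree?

A consistent assignment under X-linked recessive exists: I-1 X^a Y, I-2 X^A X^a, II-1 X^A X^a, II-2 X^A X^a, II-3 X^a Y, II-4 X^A Y, II-5 X^A Y, III-1 X^A Y, III-2 X^A Y, III-3 X^A Y, III-4 X^A Y, III-5 X^A Y, III-6 X^A Y.
In this assignment every recorded phenotype matches its genotype and every non-founder's genotype is obtainable from its parents' genotypes, so the pedigree is consistent.

Yes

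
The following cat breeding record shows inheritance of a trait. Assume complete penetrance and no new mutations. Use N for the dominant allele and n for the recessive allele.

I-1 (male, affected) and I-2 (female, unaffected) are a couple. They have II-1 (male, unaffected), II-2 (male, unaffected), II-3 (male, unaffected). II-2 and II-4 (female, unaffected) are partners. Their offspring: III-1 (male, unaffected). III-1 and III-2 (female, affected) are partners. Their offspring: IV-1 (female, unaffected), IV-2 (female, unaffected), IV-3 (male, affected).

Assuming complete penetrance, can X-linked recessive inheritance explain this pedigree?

Yes

A consistent assignment under X-linked recessive exists: I-1 X^n Y, I-2 X^N X^N, II-1 X^N Y, II-2 X^N Y, II-3 X^N Y, II-4 X^N X^N, III-1 X^N Y, III-2 X^n X^n, IV-1 X^N X^n, IV-2 X^N X^n, IV-3 X^n Y.
In this assignment every recorded phenotype matches its genotype and every non-founder's genotype is obtainable from its parents' genotypes, so the pedigree is consistent.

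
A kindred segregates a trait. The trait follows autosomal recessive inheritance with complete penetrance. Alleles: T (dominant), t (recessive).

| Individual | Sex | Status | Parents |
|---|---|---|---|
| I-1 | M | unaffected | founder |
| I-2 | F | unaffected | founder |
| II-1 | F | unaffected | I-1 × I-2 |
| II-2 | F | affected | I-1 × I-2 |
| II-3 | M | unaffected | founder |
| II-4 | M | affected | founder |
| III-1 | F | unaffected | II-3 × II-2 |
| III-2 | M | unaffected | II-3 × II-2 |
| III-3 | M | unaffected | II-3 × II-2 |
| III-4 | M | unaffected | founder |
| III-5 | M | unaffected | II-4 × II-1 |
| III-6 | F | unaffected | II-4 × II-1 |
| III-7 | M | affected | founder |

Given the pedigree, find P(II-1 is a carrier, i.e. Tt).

I-1 is unaffected so carries T and passed t to II-2 (tt), so I-1 is Tt.
I-2 is unaffected so carries T and passed t to II-2 (tt), so I-2 is Tt.
Their cross gives offspring ratios 1/4 TT : 1/2 Tt : 1/4 tt. Conditioning on II-1 being unaffected, P(Tt) = 1/2 / 3/4 = 2/3 before taking II-1's own offspring into account.
II-4 is affected, so II-4 is tt.
Now use II-1's offspring. Probability of each recorded status — unaffected son III-5: 1/2 if II-1 is Tt, 1 if TT; unaffected daughter III-6: 1/2 if II-1 is Tt, 1 if TT.
Bayes: P(Tt) = 2/3·1/4 / (2/3·1/4 + 1/3·1) = 1/3.

1/3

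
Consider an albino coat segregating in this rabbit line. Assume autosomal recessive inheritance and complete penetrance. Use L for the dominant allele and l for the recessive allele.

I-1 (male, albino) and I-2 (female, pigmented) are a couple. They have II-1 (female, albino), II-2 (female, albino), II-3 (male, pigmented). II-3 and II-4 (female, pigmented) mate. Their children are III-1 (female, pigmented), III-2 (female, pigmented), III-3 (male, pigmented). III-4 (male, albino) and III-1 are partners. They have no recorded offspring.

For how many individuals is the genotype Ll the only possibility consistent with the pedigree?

Obligate heterozygotes: I-2 is pigmented so carries L and passed l to II-1 (ll), so I-2 is Ll; II-3 is pigmented so carries L and received l from I-1 (ll), so II-3 is Ll.
Every other individual is either homozygous by phenotype or has at least one consistent homozygous assignment, so the count is 2.

2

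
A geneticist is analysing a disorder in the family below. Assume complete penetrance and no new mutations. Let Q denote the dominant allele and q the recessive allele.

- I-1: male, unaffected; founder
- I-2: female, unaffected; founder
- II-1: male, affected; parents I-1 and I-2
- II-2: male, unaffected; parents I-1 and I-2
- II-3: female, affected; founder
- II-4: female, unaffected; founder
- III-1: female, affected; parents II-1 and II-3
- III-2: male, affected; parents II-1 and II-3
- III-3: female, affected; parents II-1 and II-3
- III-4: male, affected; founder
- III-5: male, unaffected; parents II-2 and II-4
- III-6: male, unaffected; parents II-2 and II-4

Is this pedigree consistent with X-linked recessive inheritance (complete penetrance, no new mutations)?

A consistent assignment under X-linked recessive exists: I-1 X^Q Y, I-2 X^Q X^q, II-1 X^q Y, II-2 X^Q Y, II-3 X^q X^q, II-4 X^Q X^Q, III-1 X^q X^q, III-2 X^q Y, III-3 X^q X^q, III-4 X^q Y, III-5 X^Q Y, III-6 X^Q Y.
In this assignment every recorded phenotype matches its genotype and every non-founder's genotype is obtainable from its parents' genotypes, so the pedigree is consistent.

Yes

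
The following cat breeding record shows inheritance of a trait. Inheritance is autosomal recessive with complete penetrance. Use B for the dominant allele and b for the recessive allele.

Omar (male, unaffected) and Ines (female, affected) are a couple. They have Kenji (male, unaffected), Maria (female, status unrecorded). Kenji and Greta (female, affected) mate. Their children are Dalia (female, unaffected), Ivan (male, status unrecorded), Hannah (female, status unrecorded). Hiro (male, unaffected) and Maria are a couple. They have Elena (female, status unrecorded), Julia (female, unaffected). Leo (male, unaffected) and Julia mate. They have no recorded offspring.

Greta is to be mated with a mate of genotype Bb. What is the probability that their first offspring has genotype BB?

Greta is affected, so Greta is bb.
The cross gives 1/2 Bb : 1/2 bb, so P(offspring has genotype BB) = 0.

0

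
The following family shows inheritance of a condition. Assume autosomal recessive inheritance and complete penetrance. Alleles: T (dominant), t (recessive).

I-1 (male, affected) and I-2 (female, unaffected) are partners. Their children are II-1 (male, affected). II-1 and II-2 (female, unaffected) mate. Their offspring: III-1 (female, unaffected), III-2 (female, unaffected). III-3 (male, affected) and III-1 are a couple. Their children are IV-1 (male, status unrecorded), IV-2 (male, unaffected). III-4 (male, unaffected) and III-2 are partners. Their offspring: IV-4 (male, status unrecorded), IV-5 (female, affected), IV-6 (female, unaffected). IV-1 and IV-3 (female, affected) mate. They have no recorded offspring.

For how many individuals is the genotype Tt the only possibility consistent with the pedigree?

5

Obligate heterozygotes: I-2 is unaffected so carries T and passed t to II-1 (tt), so I-2 is Tt; III-1 is unaffected so carries T and received t from II-1 (tt), so III-1 is Tt; III-2 is unaffected so carries T and received t from II-1 (tt), so III-2 is Tt; III-4 is unaffected so carries T and passed t to IV-5 (tt), so III-4 is Tt; IV-2 is unaffected so carries T and received t from III-3 (tt), so IV-2 is Tt.
Every other individual is either homozygous by phenotype or has at least one consistent homozygous assignment, so the count is 5.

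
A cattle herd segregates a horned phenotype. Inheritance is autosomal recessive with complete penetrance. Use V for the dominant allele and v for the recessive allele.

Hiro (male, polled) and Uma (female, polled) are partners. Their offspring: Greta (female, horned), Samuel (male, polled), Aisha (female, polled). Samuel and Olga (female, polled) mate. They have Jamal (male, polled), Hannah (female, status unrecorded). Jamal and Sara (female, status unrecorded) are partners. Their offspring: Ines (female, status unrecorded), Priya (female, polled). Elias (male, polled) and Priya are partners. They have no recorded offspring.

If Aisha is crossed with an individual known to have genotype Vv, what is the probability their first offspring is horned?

1/6

Hiro is polled so carries V and passed v to Greta (vv), so Hiro is Vv.
Uma is polled so carries V and passed v to Greta (vv), so Uma is Vv.
Aisha is a polled offspring of Hiro (Vv) × Uma (Vv), whose cross gives 1/4 VV : 1/2 Vv : 1/4 vv; conditioning on being polled, Aisha is VV with probability 1/3, Vv with probability 2/3.
Summing over parental genotype combinations, P(offspring is horned) = 2/3·1/4 = 1/6.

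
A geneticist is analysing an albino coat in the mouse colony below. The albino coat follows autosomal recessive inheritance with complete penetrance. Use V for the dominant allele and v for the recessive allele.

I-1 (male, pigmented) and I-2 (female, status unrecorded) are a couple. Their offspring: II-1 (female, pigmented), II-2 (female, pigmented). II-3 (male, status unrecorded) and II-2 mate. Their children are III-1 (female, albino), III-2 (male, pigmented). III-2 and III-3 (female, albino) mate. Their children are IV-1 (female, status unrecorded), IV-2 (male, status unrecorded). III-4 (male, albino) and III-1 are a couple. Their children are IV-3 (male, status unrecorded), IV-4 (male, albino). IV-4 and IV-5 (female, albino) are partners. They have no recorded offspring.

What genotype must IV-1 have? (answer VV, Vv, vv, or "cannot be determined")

IV-1's phenotype is unrecorded, and no parent or child forces a single allele at both positions; consistent genotype assignments exist with IV-1 as Vv or vv.

cannot be determined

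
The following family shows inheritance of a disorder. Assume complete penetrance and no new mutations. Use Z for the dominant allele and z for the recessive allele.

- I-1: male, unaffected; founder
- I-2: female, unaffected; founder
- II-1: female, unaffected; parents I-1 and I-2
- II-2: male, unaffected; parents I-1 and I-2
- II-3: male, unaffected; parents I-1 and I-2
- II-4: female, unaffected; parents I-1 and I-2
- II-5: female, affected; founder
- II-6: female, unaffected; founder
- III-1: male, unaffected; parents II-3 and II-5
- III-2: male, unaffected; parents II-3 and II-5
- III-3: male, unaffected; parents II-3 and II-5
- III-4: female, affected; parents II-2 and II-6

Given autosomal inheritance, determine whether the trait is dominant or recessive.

II-2 and II-6 are both unaffected yet have an affected child III-4. Under dominance, an affected child requires at least one affected parent, so the trait cannot be dominant.

recessive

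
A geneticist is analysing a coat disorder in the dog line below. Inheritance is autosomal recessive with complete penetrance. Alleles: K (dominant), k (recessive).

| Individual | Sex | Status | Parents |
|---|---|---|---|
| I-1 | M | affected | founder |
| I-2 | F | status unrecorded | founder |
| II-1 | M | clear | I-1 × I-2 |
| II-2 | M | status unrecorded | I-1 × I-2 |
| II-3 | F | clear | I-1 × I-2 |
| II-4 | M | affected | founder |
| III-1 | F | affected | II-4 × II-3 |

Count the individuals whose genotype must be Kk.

Obligate heterozygotes: II-1 is clear so carries K and received k from I-1 (kk), so II-1 is Kk; II-3 is clear so carries K and received k from I-1 (kk), so II-3 is Kk.
Every other individual is either homozygous by phenotype or has at least one consistent homozygous assignment, so the count is 2.

2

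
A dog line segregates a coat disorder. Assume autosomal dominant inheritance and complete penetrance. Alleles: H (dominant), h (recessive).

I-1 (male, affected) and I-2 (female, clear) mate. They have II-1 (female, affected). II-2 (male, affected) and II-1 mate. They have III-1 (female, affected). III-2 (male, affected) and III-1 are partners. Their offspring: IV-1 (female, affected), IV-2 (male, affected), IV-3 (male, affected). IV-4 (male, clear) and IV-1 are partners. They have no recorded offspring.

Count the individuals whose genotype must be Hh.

1

Obligate heterozygotes: II-1 is affected so carries H and received h from I-2 (hh), so II-1 is Hh.
Every other individual is either homozygous by phenotype or has at least one consistent homozygous assignment, so the count is 1.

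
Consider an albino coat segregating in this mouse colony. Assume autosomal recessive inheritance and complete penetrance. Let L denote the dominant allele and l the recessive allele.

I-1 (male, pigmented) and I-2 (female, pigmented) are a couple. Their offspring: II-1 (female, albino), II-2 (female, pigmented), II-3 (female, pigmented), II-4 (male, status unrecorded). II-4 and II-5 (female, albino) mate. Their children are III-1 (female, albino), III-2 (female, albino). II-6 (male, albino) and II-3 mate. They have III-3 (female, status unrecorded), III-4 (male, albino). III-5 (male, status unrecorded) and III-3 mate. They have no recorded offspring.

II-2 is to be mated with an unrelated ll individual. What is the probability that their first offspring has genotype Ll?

I-1 is pigmented so carries L and passed l to II-1 (ll), so I-1 is Ll.
I-2 is pigmented so carries L and passed l to II-1 (ll), so I-2 is Ll.
II-2 is a pigmented offspring of I-1 (Ll) × I-2 (Ll), whose cross gives 1/4 LL : 1/2 Ll : 1/4 ll; conditioning on being pigmented, II-2 is LL with probability 1/3, Ll with probability 2/3.
Summing over parental genotype combinations, P(offspring has genotype Ll) = 1/3·1 + 2/3·1/2 = 2/3.

2/3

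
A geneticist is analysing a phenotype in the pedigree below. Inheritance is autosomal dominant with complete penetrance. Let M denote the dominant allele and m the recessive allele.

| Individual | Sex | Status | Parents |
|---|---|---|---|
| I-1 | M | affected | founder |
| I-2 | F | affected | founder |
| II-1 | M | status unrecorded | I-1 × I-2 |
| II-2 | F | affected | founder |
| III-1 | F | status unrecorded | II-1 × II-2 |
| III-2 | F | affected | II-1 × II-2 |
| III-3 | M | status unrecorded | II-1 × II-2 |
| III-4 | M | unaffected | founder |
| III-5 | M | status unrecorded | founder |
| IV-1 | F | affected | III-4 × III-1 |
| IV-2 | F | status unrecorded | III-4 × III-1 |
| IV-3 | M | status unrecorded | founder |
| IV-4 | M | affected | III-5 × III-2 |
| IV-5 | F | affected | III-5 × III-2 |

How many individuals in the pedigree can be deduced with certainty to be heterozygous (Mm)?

Obligate heterozygotes: IV-1 is affected so carries M and received m from III-4 (mm), so IV-1 is Mm.
Every other individual is either homozygous by phenotype or has at least one consistent homozygous assignment, so the count is 1.

1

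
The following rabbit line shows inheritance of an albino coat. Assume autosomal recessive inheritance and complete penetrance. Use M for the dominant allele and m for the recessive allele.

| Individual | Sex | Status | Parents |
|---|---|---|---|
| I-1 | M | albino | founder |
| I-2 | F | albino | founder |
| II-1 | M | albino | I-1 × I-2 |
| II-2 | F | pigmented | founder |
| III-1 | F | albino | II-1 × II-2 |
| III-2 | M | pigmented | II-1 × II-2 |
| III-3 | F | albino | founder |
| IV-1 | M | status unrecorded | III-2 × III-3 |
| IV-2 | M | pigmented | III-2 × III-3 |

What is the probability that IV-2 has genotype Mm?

1

IV-2 is pigmented so carries M and received m from III-3 (mm), so IV-2 is Mm, giving P(Mm) = 1.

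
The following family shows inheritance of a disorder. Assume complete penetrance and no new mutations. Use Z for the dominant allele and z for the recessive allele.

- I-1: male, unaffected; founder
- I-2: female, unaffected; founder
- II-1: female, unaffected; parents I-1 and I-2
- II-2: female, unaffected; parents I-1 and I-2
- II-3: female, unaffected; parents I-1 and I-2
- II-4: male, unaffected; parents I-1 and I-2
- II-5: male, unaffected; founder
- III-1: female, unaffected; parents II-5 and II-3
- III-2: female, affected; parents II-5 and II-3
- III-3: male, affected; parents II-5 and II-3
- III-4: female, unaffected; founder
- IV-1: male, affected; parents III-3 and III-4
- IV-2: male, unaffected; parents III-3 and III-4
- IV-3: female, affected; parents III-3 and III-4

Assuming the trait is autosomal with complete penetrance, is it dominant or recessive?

recessive

II-5 and II-3 are both unaffected yet have an affected child III-2. Under dominance, an affected child requires at least one affected parent, so the trait cannot be dominant.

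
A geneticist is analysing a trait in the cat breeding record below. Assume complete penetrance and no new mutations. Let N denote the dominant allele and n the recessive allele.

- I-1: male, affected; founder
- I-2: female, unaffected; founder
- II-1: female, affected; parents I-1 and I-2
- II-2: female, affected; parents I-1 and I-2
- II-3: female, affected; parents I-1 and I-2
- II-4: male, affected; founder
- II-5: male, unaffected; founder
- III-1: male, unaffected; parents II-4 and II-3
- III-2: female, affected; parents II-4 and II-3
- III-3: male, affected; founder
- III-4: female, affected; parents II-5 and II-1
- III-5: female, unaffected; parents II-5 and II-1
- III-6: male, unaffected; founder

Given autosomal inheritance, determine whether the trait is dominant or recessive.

II-4 and II-3 are both affected yet have an unaffected child III-1. Under a recessive model two affected parents are homozygous and every child would be affected, so the trait cannot be recessive.

dominant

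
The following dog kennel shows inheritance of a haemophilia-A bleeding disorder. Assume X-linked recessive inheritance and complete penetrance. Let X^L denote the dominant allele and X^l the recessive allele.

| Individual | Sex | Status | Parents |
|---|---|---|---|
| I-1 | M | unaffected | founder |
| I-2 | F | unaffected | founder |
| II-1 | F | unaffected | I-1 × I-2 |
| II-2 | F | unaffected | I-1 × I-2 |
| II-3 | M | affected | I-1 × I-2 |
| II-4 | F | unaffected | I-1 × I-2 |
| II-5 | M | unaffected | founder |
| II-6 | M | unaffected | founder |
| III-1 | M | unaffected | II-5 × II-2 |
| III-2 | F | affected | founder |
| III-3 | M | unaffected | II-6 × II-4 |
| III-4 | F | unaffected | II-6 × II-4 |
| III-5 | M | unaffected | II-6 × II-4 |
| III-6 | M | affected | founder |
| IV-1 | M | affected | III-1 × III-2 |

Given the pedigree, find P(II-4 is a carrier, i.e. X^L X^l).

1/5

I-1 is unaffected, so I-1 is X^L Y.
I-2 is unaffected so carries L and passed l to II-3 (X^l Y), so I-2 is X^L X^l.
Their cross gives offspring ratios 1/2 X^L X^L : 1/2 X^L X^l. Conditioning on II-4 being unaffected, P(X^L X^l) = 1/2 / 1 = 1/2 before taking II-4's own offspring into account.
II-6 is unaffected, so II-6 is X^L Y.
Now use II-4's offspring. Probability of each recorded status — unaffected son III-3: 1/2 if II-4 is X^L X^l, 1 if X^L X^L; unaffected son III-5: 1/2 if II-4 is X^L X^l, 1 if X^L X^L. (III-4: equally likely either way, so uninformative.)
Bayes: P(X^L X^l) = 1/2·1/4 / (1/2·1/4 + 1/2·1) = 1/5.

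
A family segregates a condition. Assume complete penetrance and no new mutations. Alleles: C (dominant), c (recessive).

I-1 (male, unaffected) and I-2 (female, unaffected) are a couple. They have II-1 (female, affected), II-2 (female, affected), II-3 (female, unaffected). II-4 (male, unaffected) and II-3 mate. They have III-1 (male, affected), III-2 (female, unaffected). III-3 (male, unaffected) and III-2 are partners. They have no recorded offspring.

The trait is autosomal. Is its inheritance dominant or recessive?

recessive

I-1 and I-2 are both unaffected yet have an affected child II-1. Under dominance, an affected child requires at least one affected parent, so the trait cannot be dominant.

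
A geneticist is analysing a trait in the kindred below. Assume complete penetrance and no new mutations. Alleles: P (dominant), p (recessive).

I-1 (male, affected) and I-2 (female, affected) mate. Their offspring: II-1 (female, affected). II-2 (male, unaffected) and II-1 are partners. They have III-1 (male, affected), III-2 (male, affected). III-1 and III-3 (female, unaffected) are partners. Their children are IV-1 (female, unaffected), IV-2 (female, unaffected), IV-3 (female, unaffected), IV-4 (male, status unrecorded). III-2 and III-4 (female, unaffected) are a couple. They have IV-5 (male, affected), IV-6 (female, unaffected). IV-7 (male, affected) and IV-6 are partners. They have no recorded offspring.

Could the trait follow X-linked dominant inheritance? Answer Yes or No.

No

Under X-linked dominant, IV-1 (unaffected, female) cannot arise from III-1 (affected) × III-3 (unaffected).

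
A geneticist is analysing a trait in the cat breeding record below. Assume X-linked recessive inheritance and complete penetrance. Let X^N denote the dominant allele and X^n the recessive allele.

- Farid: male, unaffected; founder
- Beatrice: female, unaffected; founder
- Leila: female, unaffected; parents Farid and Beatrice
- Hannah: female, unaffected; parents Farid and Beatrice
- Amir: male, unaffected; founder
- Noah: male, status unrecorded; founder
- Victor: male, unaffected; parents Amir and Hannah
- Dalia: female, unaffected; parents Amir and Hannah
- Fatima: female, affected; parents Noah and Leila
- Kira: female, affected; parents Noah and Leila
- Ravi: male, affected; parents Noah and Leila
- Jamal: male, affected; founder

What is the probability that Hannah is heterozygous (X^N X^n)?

1/3

Farid is unaffected, so Farid is X^N Y.
Beatrice is unaffected so carries N and passed n to Leila (X^N X^n, whose N came from Farid), so Beatrice is X^N X^n.
Their cross gives offspring ratios 1/2 X^N X^N : 1/2 X^N X^n. Conditioning on Hannah being unaffected, P(X^N X^n) = 1/2 / 1 = 1/2 before taking Hannah's own offspring into account.
Amir is unaffected, so Amir is X^N Y.
Now use Hannah's offspring. Probability of each recorded status — unaffected son Victor: 1/2 if Hannah is X^N X^n, 1 if X^N X^N. (Dalia: equally likely either way, so uninformative.)
Bayes: P(X^N X^n) = 1/2·1/2 / (1/2·1/2 + 1/2·1) = 1/3.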